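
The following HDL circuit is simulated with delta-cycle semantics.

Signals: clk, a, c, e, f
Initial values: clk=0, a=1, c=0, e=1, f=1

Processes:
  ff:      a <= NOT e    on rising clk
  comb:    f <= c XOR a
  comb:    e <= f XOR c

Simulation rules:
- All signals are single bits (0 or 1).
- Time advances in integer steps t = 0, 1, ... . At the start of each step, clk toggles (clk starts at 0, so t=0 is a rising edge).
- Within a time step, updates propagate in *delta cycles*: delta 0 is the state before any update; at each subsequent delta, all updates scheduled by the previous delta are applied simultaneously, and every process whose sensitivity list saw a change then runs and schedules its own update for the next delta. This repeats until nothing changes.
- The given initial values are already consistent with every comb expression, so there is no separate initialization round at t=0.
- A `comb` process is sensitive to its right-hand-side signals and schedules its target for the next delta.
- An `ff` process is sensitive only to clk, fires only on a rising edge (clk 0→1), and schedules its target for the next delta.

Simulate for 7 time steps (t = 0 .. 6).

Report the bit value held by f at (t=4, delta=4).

t0.Δ0 a=1 c=0 clk=0 e=1 f=1
t0.Δ1 a=1 c=0 clk=1 e=1 f=1
t0.Δ2 a=0 c=0 clk=1 e=1 f=1
t0.Δ3 a=0 c=0 clk=1 e=1 f=0
t0.Δ4 a=0 c=0 clk=1 e=0 f=0
t1.Δ0 a=0 c=0 clk=1 e=0 f=0
t1.Δ1 a=0 c=0 clk=0 e=0 f=0
t2.Δ0 a=0 c=0 clk=0 e=0 f=0
t2.Δ1 a=0 c=0 clk=1 e=0 f=0
t2.Δ2 a=1 c=0 clk=1 e=0 f=0
t2.Δ3 a=1 c=0 clk=1 e=0 f=1
t2.Δ4 a=1 c=0 clk=1 e=1 f=1
t3.Δ0 a=1 c=0 clk=1 e=1 f=1
t3.Δ1 a=1 c=0 clk=0 e=1 f=1
t4.Δ0 a=1 c=0 clk=0 e=1 f=1
t4.Δ1 a=1 c=0 clk=1 e=1 f=1
t4.Δ2 a=0 c=0 clk=1 e=1 f=1
t4.Δ3 a=0 c=0 clk=1 e=1 f=0
t4.Δ4 a=0 c=0 clk=1 e=0 f=0
t5.Δ0 a=0 c=0 clk=1 e=0 f=0
t5.Δ1 a=0 c=0 clk=0 e=0 f=0
t6.Δ0 a=0 c=0 clk=0 e=0 f=0
t6.Δ1 a=0 c=0 clk=1 e=0 f=0
t6.Δ2 a=1 c=0 clk=1 e=0 f=0
t6.Δ3 a=1 c=0 clk=1 e=0 f=1
t6.Δ4 a=1 c=0 clk=1 e=1 f=1

0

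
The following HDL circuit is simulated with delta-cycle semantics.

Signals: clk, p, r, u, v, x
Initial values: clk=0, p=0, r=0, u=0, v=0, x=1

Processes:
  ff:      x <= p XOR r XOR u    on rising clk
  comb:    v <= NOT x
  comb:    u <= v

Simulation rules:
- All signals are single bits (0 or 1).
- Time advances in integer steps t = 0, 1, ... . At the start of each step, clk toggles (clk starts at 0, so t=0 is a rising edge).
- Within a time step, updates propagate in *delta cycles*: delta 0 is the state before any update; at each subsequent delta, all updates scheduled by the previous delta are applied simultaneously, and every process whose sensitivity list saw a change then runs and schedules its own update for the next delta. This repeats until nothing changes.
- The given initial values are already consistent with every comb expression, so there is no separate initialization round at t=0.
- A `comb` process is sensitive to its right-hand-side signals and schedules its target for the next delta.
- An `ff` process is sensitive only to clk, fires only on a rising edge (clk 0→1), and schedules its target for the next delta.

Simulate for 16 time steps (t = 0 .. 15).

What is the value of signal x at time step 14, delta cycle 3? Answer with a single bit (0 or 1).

1

[bits: r,v,clk,p,u,x]
t=0: Δ0=000001 Δ1=001001 Δ2=001000 Δ3=011000 Δ4=011010 | 4Δ
t=1: Δ0=011010 Δ1=010010 | 1Δ
t=2: Δ0=010010 Δ1=011010 Δ2=011011 Δ3=001011 Δ4=001001 | 4Δ
t=3: Δ0=001001 Δ1=000001 | 1Δ
t=4: Δ0=000001 Δ1=001001 Δ2=001000 Δ3=011000 Δ4=011010 | 4Δ
t=5: Δ0=011010 Δ1=010010 | 1Δ
t=6: Δ0=010010 Δ1=011010 Δ2=011011 Δ3=001011 Δ4=001001 | 4Δ
t=7: Δ0=001001 Δ1=000001 | 1Δ
t=8: Δ0=000001 Δ1=001001 Δ2=001000 Δ3=011000 Δ4=011010 | 4Δ
t=9: Δ0=011010 Δ1=010010 | 1Δ
t=10: Δ0=010010 Δ1=011010 Δ2=011011 Δ3=001011 Δ4=001001 | 4Δ
t=11: Δ0=001001 Δ1=000001 | 1Δ
t=12: Δ0=000001 Δ1=001001 Δ2=001000 Δ3=011000 Δ4=011010 | 4Δ
t=13: Δ0=011010 Δ1=010010 | 1Δ
t=14: Δ0=010010 Δ1=011010 Δ2=011011 Δ3=001011 Δ4=001001 | 4Δ
t=15: Δ0=001001 Δ1=000001 | 1Δ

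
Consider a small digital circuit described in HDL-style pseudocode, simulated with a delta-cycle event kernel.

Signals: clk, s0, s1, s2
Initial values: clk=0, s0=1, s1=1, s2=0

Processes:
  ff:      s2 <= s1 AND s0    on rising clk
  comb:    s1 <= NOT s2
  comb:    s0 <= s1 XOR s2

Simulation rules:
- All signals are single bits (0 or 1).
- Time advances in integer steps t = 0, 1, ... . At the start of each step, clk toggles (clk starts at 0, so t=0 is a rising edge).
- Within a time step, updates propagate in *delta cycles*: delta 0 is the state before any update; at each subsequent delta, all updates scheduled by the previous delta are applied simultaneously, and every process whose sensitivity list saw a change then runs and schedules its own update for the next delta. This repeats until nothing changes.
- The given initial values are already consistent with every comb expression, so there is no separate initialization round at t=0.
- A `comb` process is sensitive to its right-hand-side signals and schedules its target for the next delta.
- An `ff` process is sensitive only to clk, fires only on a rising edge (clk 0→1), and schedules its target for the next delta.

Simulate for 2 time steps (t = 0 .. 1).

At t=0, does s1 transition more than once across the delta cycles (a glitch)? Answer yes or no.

no

t0.Δ0 s2=0 s0=1 s1=1 clk=0
t0.Δ1 s2=0 s0=1 s1=1 clk=1
t0.Δ2 s2=1 s0=1 s1=1 clk=1
t0.Δ3 s2=1 s0=0 s1=0 clk=1
t0.Δ4 s2=1 s0=1 s1=0 clk=1
t1.Δ0 s2=1 s0=1 s1=0 clk=1
t1.Δ1 s2=1 s0=1 s1=0 clk=0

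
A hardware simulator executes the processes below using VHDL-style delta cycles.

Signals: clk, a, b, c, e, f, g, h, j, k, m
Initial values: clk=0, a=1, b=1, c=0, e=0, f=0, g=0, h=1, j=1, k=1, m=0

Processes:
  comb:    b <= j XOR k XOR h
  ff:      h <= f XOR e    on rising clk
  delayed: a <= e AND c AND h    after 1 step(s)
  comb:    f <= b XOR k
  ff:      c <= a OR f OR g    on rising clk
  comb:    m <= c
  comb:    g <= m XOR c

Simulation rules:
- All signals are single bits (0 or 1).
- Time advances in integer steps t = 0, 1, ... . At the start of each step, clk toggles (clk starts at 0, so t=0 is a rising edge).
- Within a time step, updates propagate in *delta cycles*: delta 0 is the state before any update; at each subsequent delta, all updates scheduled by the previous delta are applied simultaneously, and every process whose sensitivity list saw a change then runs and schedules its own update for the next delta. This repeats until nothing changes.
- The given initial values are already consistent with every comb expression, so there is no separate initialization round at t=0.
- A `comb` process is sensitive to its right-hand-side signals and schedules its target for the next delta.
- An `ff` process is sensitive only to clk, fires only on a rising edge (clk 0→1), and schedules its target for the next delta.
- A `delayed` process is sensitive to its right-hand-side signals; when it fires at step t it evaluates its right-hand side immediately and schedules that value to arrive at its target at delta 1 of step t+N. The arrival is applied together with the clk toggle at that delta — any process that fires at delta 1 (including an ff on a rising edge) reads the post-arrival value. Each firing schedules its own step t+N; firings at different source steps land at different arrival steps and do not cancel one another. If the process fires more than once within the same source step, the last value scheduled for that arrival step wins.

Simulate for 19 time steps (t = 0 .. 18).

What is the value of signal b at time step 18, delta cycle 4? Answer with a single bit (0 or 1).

1

t0.Δ0 c=0 j=1 g=0 clk=0 f=0 a=1 k=1 h=1 b=1 e=0 m=0
t0.Δ1 c=0 j=1 g=0 clk=1 f=0 a=1 k=1 h=1 b=1 e=0 m=0
t0.Δ2 c=1 j=1 g=0 clk=1 f=0 a=1 k=1 h=0 b=1 e=0 m=0
t0.Δ3 c=1 j=1 g=1 clk=1 f=0 a=1 k=1 h=0 b=0 e=0 m=1
t0.Δ4 c=1 j=1 g=0 clk=1 f=1 a=1 k=1 h=0 b=0 e=0 m=1
t1.Δ0 c=1 j=1 g=0 clk=1 f=1 a=1 k=1 h=0 b=0 e=0 m=1
t1.Δ1 c=1 j=1 g=0 clk=0 f=1 a=0 k=1 h=0 b=0 e=0 m=1
t2.Δ0 c=1 j=1 g=0 clk=0 f=1 a=0 k=1 h=0 b=0 e=0 m=1
t2.Δ1 c=1 j=1 g=0 clk=1 f=1 a=0 k=1 h=0 b=0 e=0 m=1
t2.Δ2 c=1 j=1 g=0 clk=1 f=1 a=0 k=1 h=1 b=0 e=0 m=1
t2.Δ3 c=1 j=1 g=0 clk=1 f=1 a=0 k=1 h=1 b=1 e=0 m=1
t2.Δ4 c=1 j=1 g=0 clk=1 f=0 a=0 k=1 h=1 b=1 e=0 m=1
t3.Δ0 c=1 j=1 g=0 clk=1 f=0 a=0 k=1 h=1 b=1 e=0 m=1
t3.Δ1 c=1 j=1 g=0 clk=0 f=0 a=0 k=1 h=1 b=1 e=0 m=1
t4.Δ0 c=1 j=1 g=0 clk=0 f=0 a=0 k=1 h=1 b=1 e=0 m=1
t4.Δ1 c=1 j=1 g=0 clk=1 f=0 a=0 k=1 h=1 b=1 e=0 m=1
t4.Δ2 c=0 j=1 g=0 clk=1 f=0 a=0 k=1 h=0 b=1 e=0 m=1
t4.Δ3 c=0 j=1 g=1 clk=1 f=0 a=0 k=1 h=0 b=0 e=0 m=0
t4.Δ4 c=0 j=1 g=0 clk=1 f=1 a=0 k=1 h=0 b=0 e=0 m=0
t5.Δ0 c=0 j=1 g=0 clk=1 f=1 a=0 k=1 h=0 b=0 e=0 m=0
t5.Δ1 c=0 j=1 g=0 clk=0 f=1 a=0 k=1 h=0 b=0 e=0 m=0
t6.Δ0 c=0 j=1 g=0 clk=0 f=1 a=0 k=1 h=0 b=0 e=0 m=0
t6.Δ1 c=0 j=1 g=0 clk=1 f=1 a=0 k=1 h=0 b=0 e=0 m=0
t6.Δ2 c=1 j=1 g=0 clk=1 f=1 a=0 k=1 h=1 b=0 e=0 m=0
t6.Δ3 c=1 j=1 g=1 clk=1 f=1 a=0 k=1 h=1 b=1 e=0 m=1
t6.Δ4 c=1 j=1 g=0 clk=1 f=0 a=0 k=1 h=1 b=1 e=0 m=1
t7.Δ0 c=1 j=1 g=0 clk=1 f=0 a=0 k=1 h=1 b=1 e=0 m=1
t7.Δ1 c=1 j=1 g=0 clk=0 f=0 a=0 k=1 h=1 b=1 e=0 m=1
t8.Δ0 c=1 j=1 g=0 clk=0 f=0 a=0 k=1 h=1 b=1 e=0 m=1
t8.Δ1 c=1 j=1 g=0 clk=1 f=0 a=0 k=1 h=1 b=1 e=0 m=1
t8.Δ2 c=0 j=1 g=0 clk=1 f=0 a=0 k=1 h=0 b=1 e=0 m=1
t8.Δ3 c=0 j=1 g=1 clk=1 f=0 a=0 k=1 h=0 b=0 e=0 m=0
t8.Δ4 c=0 j=1 g=0 clk=1 f=1 a=0 k=1 h=0 b=0 e=0 m=0
t9.Δ0 c=0 j=1 g=0 clk=1 f=1 a=0 k=1 h=0 b=0 e=0 m=0
t9.Δ1 c=0 j=1 g=0 clk=0 f=1 a=0 k=1 h=0 b=0 e=0 m=0
t10.Δ0 c=0 j=1 g=0 clk=0 f=1 a=0 k=1 h=0 b=0 e=0 m=0
t10.Δ1 c=0 j=1 g=0 clk=1 f=1 a=0 k=1 h=0 b=0 e=0 m=0
t10.Δ2 c=1 j=1 g=0 clk=1 f=1 a=0 k=1 h=1 b=0 e=0 m=0
t10.Δ3 c=1 j=1 g=1 clk=1 f=1 a=0 k=1 h=1 b=1 e=0 m=1
t10.Δ4 c=1 j=1 g=0 clk=1 f=0 a=0 k=1 h=1 b=1 e=0 m=1
t11.Δ0 c=1 j=1 g=0 clk=1 f=0 a=0 k=1 h=1 b=1 e=0 m=1
t11.Δ1 c=1 j=1 g=0 clk=0 f=0 a=0 k=1 h=1 b=1 e=0 m=1
t12.Δ0 c=1 j=1 g=0 clk=0 f=0 a=0 k=1 h=1 b=1 e=0 m=1
t12.Δ1 c=1 j=1 g=0 clk=1 f=0 a=0 k=1 h=1 b=1 e=0 m=1
t12.Δ2 c=0 j=1 g=0 clk=1 f=0 a=0 k=1 h=0 b=1 e=0 m=1
t12.Δ3 c=0 j=1 g=1 clk=1 f=0 a=0 k=1 h=0 b=0 e=0 m=0
t12.Δ4 c=0 j=1 g=0 clk=1 f=1 a=0 k=1 h=0 b=0 e=0 m=0
t13.Δ0 c=0 j=1 g=0 clk=1 f=1 a=0 k=1 h=0 b=0 e=0 m=0
t13.Δ1 c=0 j=1 g=0 clk=0 f=1 a=0 k=1 h=0 b=0 e=0 m=0
t14.Δ0 c=0 j=1 g=0 clk=0 f=1 a=0 k=1 h=0 b=0 e=0 m=0
t14.Δ1 c=0 j=1 g=0 clk=1 f=1 a=0 k=1 h=0 b=0 e=0 m=0
t14.Δ2 c=1 j=1 g=0 clk=1 f=1 a=0 k=1 h=1 b=0 e=0 m=0
t14.Δ3 c=1 j=1 g=1 clk=1 f=1 a=0 k=1 h=1 b=1 e=0 m=1
t14.Δ4 c=1 j=1 g=0 clk=1 f=0 a=0 k=1 h=1 b=1 e=0 m=1
t15.Δ0 c=1 j=1 g=0 clk=1 f=0 a=0 k=1 h=1 b=1 e=0 m=1
t15.Δ1 c=1 j=1 g=0 clk=0 f=0 a=0 k=1 h=1 b=1 e=0 m=1
t16.Δ0 c=1 j=1 g=0 clk=0 f=0 a=0 k=1 h=1 b=1 e=0 m=1
t16.Δ1 c=1 j=1 g=0 clk=1 f=0 a=0 k=1 h=1 b=1 e=0 m=1
t16.Δ2 c=0 j=1 g=0 clk=1 f=0 a=0 k=1 h=0 b=1 e=0 m=1
t16.Δ3 c=0 j=1 g=1 clk=1 f=0 a=0 k=1 h=0 b=0 e=0 m=0
t16.Δ4 c=0 j=1 g=0 clk=1 f=1 a=0 k=1 h=0 b=0 e=0 m=0
t17.Δ0 c=0 j=1 g=0 clk=1 f=1 a=0 k=1 h=0 b=0 e=0 m=0
t17.Δ1 c=0 j=1 g=0 clk=0 f=1 a=0 k=1 h=0 b=0 e=0 m=0
t18.Δ0 c=0 j=1 g=0 clk=0 f=1 a=0 k=1 h=0 b=0 e=0 m=0
t18.Δ1 c=0 j=1 g=0 clk=1 f=1 a=0 k=1 h=0 b=0 e=0 m=0
t18.Δ2 c=1 j=1 g=0 clk=1 f=1 a=0 k=1 h=1 b=0 e=0 m=0
t18.Δ3 c=1 j=1 g=1 clk=1 f=1 a=0 k=1 h=1 b=1 e=0 m=1
t18.Δ4 c=1 j=1 g=0 clk=1 f=0 a=0 k=1 h=1 b=1 e=0 m=1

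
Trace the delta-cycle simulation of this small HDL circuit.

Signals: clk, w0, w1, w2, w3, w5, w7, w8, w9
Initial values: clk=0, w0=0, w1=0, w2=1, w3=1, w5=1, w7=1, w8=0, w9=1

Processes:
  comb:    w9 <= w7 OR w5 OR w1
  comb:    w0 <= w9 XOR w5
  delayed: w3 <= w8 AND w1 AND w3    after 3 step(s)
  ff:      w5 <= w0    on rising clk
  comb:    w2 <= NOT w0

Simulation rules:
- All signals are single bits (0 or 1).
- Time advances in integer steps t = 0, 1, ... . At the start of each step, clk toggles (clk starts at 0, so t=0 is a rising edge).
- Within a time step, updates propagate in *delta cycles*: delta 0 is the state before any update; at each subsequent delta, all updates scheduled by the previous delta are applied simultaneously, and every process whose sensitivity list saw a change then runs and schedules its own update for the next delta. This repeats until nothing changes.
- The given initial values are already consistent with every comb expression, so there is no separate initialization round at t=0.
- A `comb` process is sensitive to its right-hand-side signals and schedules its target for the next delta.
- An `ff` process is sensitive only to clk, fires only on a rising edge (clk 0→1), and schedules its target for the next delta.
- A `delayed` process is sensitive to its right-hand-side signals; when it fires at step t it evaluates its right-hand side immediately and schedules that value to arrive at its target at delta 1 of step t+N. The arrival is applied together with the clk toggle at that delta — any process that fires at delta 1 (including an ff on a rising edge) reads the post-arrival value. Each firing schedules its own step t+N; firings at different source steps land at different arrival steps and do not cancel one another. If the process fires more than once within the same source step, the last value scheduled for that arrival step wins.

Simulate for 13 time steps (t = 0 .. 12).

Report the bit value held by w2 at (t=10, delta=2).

0

[bits: w8,w9,w2,w3,w1,w7,w5,w0,clk]
t=0: Δ0=011101100 Δ1=011101101 Δ2=011101001 Δ3=011101011 Δ4=010101011 | 4Δ
t=1: Δ0=010101011 Δ1=010101010 | 1Δ
t=2: Δ0=010101010 Δ1=010101011 Δ2=010101111 Δ3=010101101 Δ4=011101101 | 4Δ
t=3: Δ0=011101101 Δ1=011101100 | 1Δ
t=4: Δ0=011101100 Δ1=011101101 Δ2=011101001 Δ3=011101011 Δ4=010101011 | 4Δ
t=5: Δ0=010101011 Δ1=010101010 | 1Δ
t=6: Δ0=010101010 Δ1=010101011 Δ2=010101111 Δ3=010101101 Δ4=011101101 | 4Δ
t=7: Δ0=011101101 Δ1=011101100 | 1Δ
t=8: Δ0=011101100 Δ1=011101101 Δ2=011101001 Δ3=011101011 Δ4=010101011 | 4Δ
t=9: Δ0=010101011 Δ1=010101010 | 1Δ
t=10: Δ0=010101010 Δ1=010101011 Δ2=010101111 Δ3=010101101 Δ4=011101101 | 4Δ
t=11: Δ0=011101101 Δ1=011101100 | 1Δ
t=12: Δ0=011101100 Δ1=011101101 Δ2=011101001 Δ3=011101011 Δ4=010101011 | 4Δ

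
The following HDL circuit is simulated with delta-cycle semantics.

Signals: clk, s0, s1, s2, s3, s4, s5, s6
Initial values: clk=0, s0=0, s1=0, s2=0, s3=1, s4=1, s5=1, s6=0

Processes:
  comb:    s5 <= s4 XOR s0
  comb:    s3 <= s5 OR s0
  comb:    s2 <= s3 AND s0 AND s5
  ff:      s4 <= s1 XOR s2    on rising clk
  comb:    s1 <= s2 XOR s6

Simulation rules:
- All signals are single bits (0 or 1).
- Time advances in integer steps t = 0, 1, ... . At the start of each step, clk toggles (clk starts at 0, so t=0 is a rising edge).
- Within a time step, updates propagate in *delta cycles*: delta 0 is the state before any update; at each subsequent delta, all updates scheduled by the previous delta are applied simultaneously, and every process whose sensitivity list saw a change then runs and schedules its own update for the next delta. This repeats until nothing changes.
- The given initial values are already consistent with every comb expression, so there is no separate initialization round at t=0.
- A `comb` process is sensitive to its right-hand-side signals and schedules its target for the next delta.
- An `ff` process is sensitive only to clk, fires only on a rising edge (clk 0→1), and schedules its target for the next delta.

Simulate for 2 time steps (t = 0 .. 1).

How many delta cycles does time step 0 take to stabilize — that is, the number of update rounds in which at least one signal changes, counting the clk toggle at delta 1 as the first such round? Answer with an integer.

4

t0.Δ0 s6=0 s5=1 s1=0 s0=0 s2=0 s3=1 s4=1 clk=0
t0.Δ1 s6=0 s5=1 s1=0 s0=0 s2=0 s3=1 s4=1 clk=1
t0.Δ2 s6=0 s5=1 s1=0 s0=0 s2=0 s3=1 s4=0 clk=1
t0.Δ3 s6=0 s5=0 s1=0 s0=0 s2=0 s3=1 s4=0 clk=1
t0.Δ4 s6=0 s5=0 s1=0 s0=0 s2=0 s3=0 s4=0 clk=1
t1.Δ0 s6=0 s5=0 s1=0 s0=0 s2=0 s3=0 s4=0 clk=1
t1.Δ1 s6=0 s5=0 s1=0 s0=0 s2=0 s3=0 s4=0 clk=0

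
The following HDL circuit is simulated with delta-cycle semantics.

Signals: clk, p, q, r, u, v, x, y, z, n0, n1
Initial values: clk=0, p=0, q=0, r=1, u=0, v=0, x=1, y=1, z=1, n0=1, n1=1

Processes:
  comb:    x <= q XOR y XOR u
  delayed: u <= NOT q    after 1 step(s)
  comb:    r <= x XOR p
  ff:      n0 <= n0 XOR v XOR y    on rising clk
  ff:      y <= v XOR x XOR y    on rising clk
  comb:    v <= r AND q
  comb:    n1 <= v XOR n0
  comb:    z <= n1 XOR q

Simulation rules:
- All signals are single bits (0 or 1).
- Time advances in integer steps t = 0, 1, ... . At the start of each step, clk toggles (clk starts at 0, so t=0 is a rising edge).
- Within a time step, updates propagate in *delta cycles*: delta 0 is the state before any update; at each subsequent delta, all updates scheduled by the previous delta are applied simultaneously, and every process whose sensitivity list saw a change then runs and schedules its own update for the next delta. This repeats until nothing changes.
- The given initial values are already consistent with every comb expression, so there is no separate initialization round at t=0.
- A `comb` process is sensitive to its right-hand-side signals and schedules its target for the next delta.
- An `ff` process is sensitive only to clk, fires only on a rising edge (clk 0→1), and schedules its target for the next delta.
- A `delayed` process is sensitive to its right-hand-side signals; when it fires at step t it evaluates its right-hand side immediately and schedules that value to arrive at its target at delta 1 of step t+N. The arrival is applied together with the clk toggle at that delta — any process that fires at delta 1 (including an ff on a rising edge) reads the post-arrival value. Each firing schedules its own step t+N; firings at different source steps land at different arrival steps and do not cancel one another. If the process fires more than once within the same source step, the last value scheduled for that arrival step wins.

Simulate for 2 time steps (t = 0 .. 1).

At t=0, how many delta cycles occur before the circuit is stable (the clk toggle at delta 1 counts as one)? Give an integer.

4

[bits: p,y,q,v,x,n1,n0,clk,z,r,u]
t=0: Δ0=01001110110 Δ1=01001111110 Δ2=00001101110 Δ3=00000001110 Δ4=00000001000 | 4Δ
t=1: Δ0=00000001000 Δ1=00000000000 | 1Δ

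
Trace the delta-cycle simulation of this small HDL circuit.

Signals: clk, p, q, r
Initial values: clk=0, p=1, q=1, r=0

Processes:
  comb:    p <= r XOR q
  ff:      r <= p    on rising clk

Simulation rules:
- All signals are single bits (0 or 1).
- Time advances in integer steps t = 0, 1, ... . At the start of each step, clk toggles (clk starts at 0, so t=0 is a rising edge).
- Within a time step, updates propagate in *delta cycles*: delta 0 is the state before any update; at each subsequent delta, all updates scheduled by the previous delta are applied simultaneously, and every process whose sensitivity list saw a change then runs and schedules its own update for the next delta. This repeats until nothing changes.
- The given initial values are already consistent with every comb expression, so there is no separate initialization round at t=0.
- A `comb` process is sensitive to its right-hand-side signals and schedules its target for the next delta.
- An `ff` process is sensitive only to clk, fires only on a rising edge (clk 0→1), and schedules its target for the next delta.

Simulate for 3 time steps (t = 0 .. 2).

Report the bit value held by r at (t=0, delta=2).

[bits: p,clk,r,q]
t=0: Δ0=1001 Δ1=1101 Δ2=1111 Δ3=0111 | 3Δ
t=1: Δ0=0111 Δ1=0011 | 1Δ
t=2: Δ0=0011 Δ1=0111 Δ2=0101 Δ3=1101 | 3Δ

1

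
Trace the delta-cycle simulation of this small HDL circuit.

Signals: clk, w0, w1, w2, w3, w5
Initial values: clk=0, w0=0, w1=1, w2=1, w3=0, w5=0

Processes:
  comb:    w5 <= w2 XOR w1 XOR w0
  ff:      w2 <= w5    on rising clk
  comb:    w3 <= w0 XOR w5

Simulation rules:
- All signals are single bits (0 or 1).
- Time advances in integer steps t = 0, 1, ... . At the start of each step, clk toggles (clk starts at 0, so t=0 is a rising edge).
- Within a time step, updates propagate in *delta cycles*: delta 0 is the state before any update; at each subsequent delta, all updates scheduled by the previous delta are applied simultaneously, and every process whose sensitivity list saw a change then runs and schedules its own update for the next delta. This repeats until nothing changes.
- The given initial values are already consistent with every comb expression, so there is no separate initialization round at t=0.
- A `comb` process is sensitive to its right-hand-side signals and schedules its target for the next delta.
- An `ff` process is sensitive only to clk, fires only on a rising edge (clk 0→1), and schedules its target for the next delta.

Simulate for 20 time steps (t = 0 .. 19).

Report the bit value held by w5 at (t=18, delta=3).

t=0 Δ0: clk=0 w1=1 w5=0 w3=0 w0=0 w2=1
  Δ1: clk:0→1
  Δ2: w2:1→0
  Δ3: w5:0→1
  Δ4: w3:0→1
  (4Δ to stable)
t=1 Δ0: clk=1 w1=1 w5=1 w3=1 w0=0 w2=0
  Δ1: clk:1→0
  (1Δ to stable)
t=2 Δ0: clk=0 w1=1 w5=1 w3=1 w0=0 w2=0
  Δ1: clk:0→1
  Δ2: w2:0→1
  Δ3: w5:1→0
  Δ4: w3:1→0
  (4Δ to stable)
t=3 Δ0: clk=1 w1=1 w5=0 w3=0 w0=0 w2=1
  Δ1: clk:1→0
  (1Δ to stable)
t=4 Δ0: clk=0 w1=1 w5=0 w3=0 w0=0 w2=1
  Δ1: clk:0→1
  Δ2: w2:1→0
  Δ3: w5:0→1
  Δ4: w3:0→1
  (4Δ to stable)
t=5 Δ0: clk=1 w1=1 w5=1 w3=1 w0=0 w2=0
  Δ1: clk:1→0
  (1Δ to stable)
t=6 Δ0: clk=0 w1=1 w5=1 w3=1 w0=0 w2=0
  Δ1: clk:0→1
  Δ2: w2:0→1
  Δ3: w5:1→0
  Δ4: w3:1→0
  (4Δ to stable)
t=7 Δ0: clk=1 w1=1 w5=0 w3=0 w0=0 w2=1
  Δ1: clk:1→0
  (1Δ to stable)
t=8 Δ0: clk=0 w1=1 w5=0 w3=0 w0=0 w2=1
  Δ1: clk:0→1
  Δ2: w2:1→0
  Δ3: w5:0→1
  Δ4: w3:0→1
  (4Δ to stable)
t=9 Δ0: clk=1 w1=1 w5=1 w3=1 w0=0 w2=0
  Δ1: clk:1→0
  (1Δ to stable)
t=10 Δ0: clk=0 w1=1 w5=1 w3=1 w0=0 w2=0
  Δ1: clk:0→1
  Δ2: w2:0→1
  Δ3: w5:1→0
  Δ4: w3:1→0
  (4Δ to stable)
t=11 Δ0: clk=1 w1=1 w5=0 w3=0 w0=0 w2=1
  Δ1: clk:1→0
  (1Δ to stable)
t=12 Δ0: clk=0 w1=1 w5=0 w3=0 w0=0 w2=1
  Δ1: clk:0→1
  Δ2: w2:1→0
  Δ3: w5:0→1
  Δ4: w3:0→1
  (4Δ to stable)
t=13 Δ0: clk=1 w1=1 w5=1 w3=1 w0=0 w2=0
  Δ1: clk:1→0
  (1Δ to stable)
t=14 Δ0: clk=0 w1=1 w5=1 w3=1 w0=0 w2=0
  Δ1: clk:0→1
  Δ2: w2:0→1
  Δ3: w5:1→0
  Δ4: w3:1→0
  (4Δ to stable)
t=15 Δ0: clk=1 w1=1 w5=0 w3=0 w0=0 w2=1
  Δ1: clk:1→0
  (1Δ to stable)
t=16 Δ0: clk=0 w1=1 w5=0 w3=0 w0=0 w2=1
  Δ1: clk:0→1
  Δ2: w2:1→0
  Δ3: w5:0→1
  Δ4: w3:0→1
  (4Δ to stable)
t=17 Δ0: clk=1 w1=1 w5=1 w3=1 w0=0 w2=0
  Δ1: clk:1→0
  (1Δ to stable)
t=18 Δ0: clk=0 w1=1 w5=1 w3=1 w0=0 w2=0
  Δ1: clk:0→1
  Δ2: w2:0→1
  Δ3: w5:1→0
  Δ4: w3:1→0
  (4Δ to stable)
t=19 Δ0: clk=1 w1=1 w5=0 w3=0 w0=0 w2=1
  Δ1: clk:1→0
  (1Δ to stable)

0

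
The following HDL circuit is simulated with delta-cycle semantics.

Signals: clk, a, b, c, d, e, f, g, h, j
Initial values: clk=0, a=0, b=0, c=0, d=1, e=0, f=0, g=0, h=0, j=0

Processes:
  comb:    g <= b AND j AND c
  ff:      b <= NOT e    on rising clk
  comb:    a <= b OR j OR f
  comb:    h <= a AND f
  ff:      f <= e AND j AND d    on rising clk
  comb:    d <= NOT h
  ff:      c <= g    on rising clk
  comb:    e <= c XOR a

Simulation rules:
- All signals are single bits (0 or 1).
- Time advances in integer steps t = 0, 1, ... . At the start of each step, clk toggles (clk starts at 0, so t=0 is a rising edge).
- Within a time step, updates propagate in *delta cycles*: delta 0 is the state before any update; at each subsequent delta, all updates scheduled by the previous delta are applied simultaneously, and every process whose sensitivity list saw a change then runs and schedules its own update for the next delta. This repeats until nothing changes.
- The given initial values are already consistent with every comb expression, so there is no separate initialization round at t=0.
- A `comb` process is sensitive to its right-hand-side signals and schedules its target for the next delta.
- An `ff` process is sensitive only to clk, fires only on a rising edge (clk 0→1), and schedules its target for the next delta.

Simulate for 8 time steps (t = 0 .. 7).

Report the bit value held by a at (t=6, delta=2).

1

[bits: clk,d,h,j,a,f,e,b,c,g]
t=0: Δ0=0100000000 Δ1=1100000000 Δ2=1100000100 Δ3=1100100100 Δ4=1100101100 | 4Δ
t=1: Δ0=1100101100 Δ1=0100101100 | 1Δ
t=2: Δ0=0100101100 Δ1=1100101100 Δ2=1100101000 Δ3=1100001000 Δ4=1100000000 | 4Δ
t=3: Δ0=1100000000 Δ1=0100000000 | 1Δ
t=4: Δ0=0100000000 Δ1=1100000000 Δ2=1100000100 Δ3=1100100100 Δ4=1100101100 | 4Δ
t=5: Δ0=1100101100 Δ1=0100101100 | 1Δ
t=6: Δ0=0100101100 Δ1=1100101100 Δ2=1100101000 Δ3=1100001000 Δ4=1100000000 | 4Δ
t=7: Δ0=1100000000 Δ1=0100000000 | 1Δ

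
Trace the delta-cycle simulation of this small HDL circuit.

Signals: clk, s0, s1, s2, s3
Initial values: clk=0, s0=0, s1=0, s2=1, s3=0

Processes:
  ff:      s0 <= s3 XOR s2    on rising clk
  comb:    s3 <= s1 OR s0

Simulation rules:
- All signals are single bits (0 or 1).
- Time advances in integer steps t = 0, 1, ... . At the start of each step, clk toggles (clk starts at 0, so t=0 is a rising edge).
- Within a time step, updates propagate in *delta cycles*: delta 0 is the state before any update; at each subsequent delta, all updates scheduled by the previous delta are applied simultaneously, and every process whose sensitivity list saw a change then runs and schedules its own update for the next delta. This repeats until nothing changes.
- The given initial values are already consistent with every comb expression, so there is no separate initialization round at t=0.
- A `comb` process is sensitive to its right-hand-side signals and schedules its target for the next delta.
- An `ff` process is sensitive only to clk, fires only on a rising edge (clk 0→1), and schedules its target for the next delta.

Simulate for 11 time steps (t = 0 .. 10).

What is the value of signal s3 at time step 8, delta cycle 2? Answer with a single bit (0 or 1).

t=0 Δ0: s3=0 s1=0 s0=0 s2=1 clk=0
  Δ1: clk:0→1
  Δ2: s0:0→1
  Δ3: s3:0→1
  (3Δ to stable)
t=1 Δ0: s3=1 s1=0 s0=1 s2=1 clk=1
  Δ1: clk:1→0
  (1Δ to stable)
t=2 Δ0: s3=1 s1=0 s0=1 s2=1 clk=0
  Δ1: clk:0→1
  Δ2: s0:1→0
  Δ3: s3:1→0
  (3Δ to stable)
t=3 Δ0: s3=0 s1=0 s0=0 s2=1 clk=1
  Δ1: clk:1→0
  (1Δ to stable)
t=4 Δ0: s3=0 s1=0 s0=0 s2=1 clk=0
  Δ1: clk:0→1
  Δ2: s0:0→1
  Δ3: s3:0→1
  (3Δ to stable)
t=5 Δ0: s3=1 s1=0 s0=1 s2=1 clk=1
  Δ1: clk:1→0
  (1Δ to stable)
t=6 Δ0: s3=1 s1=0 s0=1 s2=1 clk=0
  Δ1: clk:0→1
  Δ2: s0:1→0
  Δ3: s3:1→0
  (3Δ to stable)
t=7 Δ0: s3=0 s1=0 s0=0 s2=1 clk=1
  Δ1: clk:1→0
  (1Δ to stable)
t=8 Δ0: s3=0 s1=0 s0=0 s2=1 clk=0
  Δ1: clk:0→1
  Δ2: s0:0→1
  Δ3: s3:0→1
  (3Δ to stable)
t=9 Δ0: s3=1 s1=0 s0=1 s2=1 clk=1
  Δ1: clk:1→0
  (1Δ to stable)
t=10 Δ0: s3=1 s1=0 s0=1 s2=1 clk=0
  Δ1: clk:0→1
  Δ2: s0:1→0
  Δ3: s3:1→0
  (3Δ to stable)

0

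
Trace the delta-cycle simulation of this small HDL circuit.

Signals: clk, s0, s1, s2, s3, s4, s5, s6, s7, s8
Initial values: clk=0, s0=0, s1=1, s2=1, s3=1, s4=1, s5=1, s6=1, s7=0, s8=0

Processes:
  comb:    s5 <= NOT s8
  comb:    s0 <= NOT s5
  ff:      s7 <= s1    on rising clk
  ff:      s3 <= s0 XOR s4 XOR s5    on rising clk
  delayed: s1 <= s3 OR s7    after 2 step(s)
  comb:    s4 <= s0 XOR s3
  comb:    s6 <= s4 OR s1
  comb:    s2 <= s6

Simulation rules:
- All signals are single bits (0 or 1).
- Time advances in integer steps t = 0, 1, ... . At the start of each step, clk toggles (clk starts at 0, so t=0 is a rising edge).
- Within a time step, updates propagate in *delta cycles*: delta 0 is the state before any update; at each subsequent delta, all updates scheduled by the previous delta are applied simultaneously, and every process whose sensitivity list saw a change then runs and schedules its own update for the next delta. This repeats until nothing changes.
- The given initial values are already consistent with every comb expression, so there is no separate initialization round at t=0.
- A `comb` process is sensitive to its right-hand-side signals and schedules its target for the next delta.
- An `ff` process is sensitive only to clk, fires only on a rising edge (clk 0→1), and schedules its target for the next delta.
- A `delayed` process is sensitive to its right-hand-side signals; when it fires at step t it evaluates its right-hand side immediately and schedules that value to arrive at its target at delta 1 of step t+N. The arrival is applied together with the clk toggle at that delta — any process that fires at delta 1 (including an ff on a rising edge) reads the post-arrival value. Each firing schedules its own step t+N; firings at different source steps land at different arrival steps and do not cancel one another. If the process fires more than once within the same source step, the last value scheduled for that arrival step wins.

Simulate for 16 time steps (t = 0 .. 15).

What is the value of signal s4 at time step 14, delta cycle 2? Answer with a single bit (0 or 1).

t=0 Δ0: s6=1 s8=0 s4=1 clk=0 s7=0 s5=1 s0=0 s2=1 s1=1 s3=1
  Δ1: clk:0→1
  Δ2: s7:0→1, s3:1→0
  Δ3: s4:1→0
  (3Δ to stable)
t=1 Δ0: s6=1 s8=0 s4=0 clk=1 s7=1 s5=1 s0=0 s2=1 s1=1 s3=0
  Δ1: clk:1→0
  (1Δ to stable)
t=2 Δ0: s6=1 s8=0 s4=0 clk=0 s7=1 s5=1 s0=0 s2=1 s1=1 s3=0
  Δ1: clk:0→1
  Δ2: s3:0→1
  Δ3: s4:0→1
  (3Δ to stable)
t=3 Δ0: s6=1 s8=0 s4=1 clk=1 s7=1 s5=1 s0=0 s2=1 s1=1 s3=1
  Δ1: clk:1→0
  (1Δ to stable)
t=4 Δ0: s6=1 s8=0 s4=1 clk=0 s7=1 s5=1 s0=0 s2=1 s1=1 s3=1
  Δ1: clk:0→1
  Δ2: s3:1→0
  Δ3: s4:1→0
  (3Δ to stable)
t=5 Δ0: s6=1 s8=0 s4=0 clk=1 s7=1 s5=1 s0=0 s2=1 s1=1 s3=0
  Δ1: clk:1→0
  (1Δ to stable)
t=6 Δ0: s6=1 s8=0 s4=0 clk=0 s7=1 s5=1 s0=0 s2=1 s1=1 s3=0
  Δ1: clk:0→1
  Δ2: s3:0→1
  Δ3: s4:0→1
  (3Δ to stable)
t=7 Δ0: s6=1 s8=0 s4=1 clk=1 s7=1 s5=1 s0=0 s2=1 s1=1 s3=1
  Δ1: clk:1→0
  (1Δ to stable)
t=8 Δ0: s6=1 s8=0 s4=1 clk=0 s7=1 s5=1 s0=0 s2=1 s1=1 s3=1
  Δ1: clk:0→1
  Δ2: s3:1→0
  Δ3: s4:1→0
  (3Δ to stable)
t=9 Δ0: s6=1 s8=0 s4=0 clk=1 s7=1 s5=1 s0=0 s2=1 s1=1 s3=0
  Δ1: clk:1→0
  (1Δ to stable)
t=10 Δ0: s6=1 s8=0 s4=0 clk=0 s7=1 s5=1 s0=0 s2=1 s1=1 s3=0
  Δ1: clk:0→1
  Δ2: s3:0→1
  Δ3: s4:0→1
  (3Δ to stable)
t=11 Δ0: s6=1 s8=0 s4=1 clk=1 s7=1 s5=1 s0=0 s2=1 s1=1 s3=1
  Δ1: clk:1→0
  (1Δ to stable)
t=12 Δ0: s6=1 s8=0 s4=1 clk=0 s7=1 s5=1 s0=0 s2=1 s1=1 s3=1
  Δ1: clk:0→1
  Δ2: s3:1→0
  Δ3: s4:1→0
  (3Δ to stable)
t=13 Δ0: s6=1 s8=0 s4=0 clk=1 s7=1 s5=1 s0=0 s2=1 s1=1 s3=0
  Δ1: clk:1→0
  (1Δ to stable)
t=14 Δ0: s6=1 s8=0 s4=0 clk=0 s7=1 s5=1 s0=0 s2=1 s1=1 s3=0
  Δ1: clk:0→1
  Δ2: s3:0→1
  Δ3: s4:0→1
  (3Δ to stable)
t=15 Δ0: s6=1 s8=0 s4=1 clk=1 s7=1 s5=1 s0=0 s2=1 s1=1 s3=1
  Δ1: clk:1→0
  (1Δ to stable)

0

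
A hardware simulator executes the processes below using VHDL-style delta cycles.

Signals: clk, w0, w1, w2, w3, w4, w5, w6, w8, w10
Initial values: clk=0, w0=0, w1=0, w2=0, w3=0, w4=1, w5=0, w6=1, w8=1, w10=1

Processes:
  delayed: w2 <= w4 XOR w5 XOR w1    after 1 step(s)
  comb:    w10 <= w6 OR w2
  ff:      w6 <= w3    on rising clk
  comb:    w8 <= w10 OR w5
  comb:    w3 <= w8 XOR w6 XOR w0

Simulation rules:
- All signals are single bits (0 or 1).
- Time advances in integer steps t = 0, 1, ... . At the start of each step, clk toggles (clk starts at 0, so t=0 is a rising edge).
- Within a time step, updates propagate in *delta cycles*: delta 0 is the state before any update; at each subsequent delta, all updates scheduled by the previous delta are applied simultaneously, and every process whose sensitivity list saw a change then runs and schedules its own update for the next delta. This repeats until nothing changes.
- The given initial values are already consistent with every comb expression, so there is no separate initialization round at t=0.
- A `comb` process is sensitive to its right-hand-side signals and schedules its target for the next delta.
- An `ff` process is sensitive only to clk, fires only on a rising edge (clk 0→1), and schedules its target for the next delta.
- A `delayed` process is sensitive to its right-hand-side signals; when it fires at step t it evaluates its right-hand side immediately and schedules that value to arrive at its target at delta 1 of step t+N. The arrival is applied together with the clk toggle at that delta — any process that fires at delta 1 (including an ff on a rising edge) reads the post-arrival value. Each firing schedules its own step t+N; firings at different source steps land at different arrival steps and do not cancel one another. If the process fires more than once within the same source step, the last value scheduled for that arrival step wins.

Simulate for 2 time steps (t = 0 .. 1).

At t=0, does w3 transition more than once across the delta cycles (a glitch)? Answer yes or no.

yes

[bits: w0,w2,w3,w5,w1,w4,clk,w8,w6,w10]
t=0: Δ0=0000010111 Δ1=0000011111 Δ2=0000011101 Δ3=0010011100 Δ4=0010011000 Δ5=0000011000 | 5Δ
t=1: Δ0=0000011000 Δ1=0000010000 | 1Δ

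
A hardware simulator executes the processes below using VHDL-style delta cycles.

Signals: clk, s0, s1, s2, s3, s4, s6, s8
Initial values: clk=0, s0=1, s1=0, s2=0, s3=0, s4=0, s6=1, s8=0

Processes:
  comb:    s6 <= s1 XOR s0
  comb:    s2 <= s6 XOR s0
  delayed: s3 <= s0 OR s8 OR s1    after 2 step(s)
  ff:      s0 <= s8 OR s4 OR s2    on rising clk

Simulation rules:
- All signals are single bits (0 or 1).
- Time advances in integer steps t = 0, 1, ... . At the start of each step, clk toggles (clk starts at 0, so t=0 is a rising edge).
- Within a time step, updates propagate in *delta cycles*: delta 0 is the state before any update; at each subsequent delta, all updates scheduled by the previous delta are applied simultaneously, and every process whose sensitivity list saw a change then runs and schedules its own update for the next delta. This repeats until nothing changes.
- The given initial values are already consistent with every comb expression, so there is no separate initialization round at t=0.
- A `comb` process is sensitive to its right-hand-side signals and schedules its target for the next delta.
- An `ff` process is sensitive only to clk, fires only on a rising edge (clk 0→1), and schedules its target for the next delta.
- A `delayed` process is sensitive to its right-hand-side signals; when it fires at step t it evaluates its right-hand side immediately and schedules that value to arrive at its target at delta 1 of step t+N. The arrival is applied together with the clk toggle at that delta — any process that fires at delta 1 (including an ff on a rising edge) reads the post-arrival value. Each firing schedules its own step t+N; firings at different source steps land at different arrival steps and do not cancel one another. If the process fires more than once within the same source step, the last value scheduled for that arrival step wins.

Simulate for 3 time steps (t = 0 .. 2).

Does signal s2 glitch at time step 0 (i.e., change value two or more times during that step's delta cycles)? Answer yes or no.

t0.Δ0 clk=0 s8=0 s3=0 s0=1 s6=1 s4=0 s1=0 s2=0
t0.Δ1 clk=1 s8=0 s3=0 s0=1 s6=1 s4=0 s1=0 s2=0
t0.Δ2 clk=1 s8=0 s3=0 s0=0 s6=1 s4=0 s1=0 s2=0
t0.Δ3 clk=1 s8=0 s3=0 s0=0 s6=0 s4=0 s1=0 s2=1
t0.Δ4 clk=1 s8=0 s3=0 s0=0 s6=0 s4=0 s1=0 s2=0
t1.Δ0 clk=1 s8=0 s3=0 s0=0 s6=0 s4=0 s1=0 s2=0
t1.Δ1 clk=0 s8=0 s3=0 s0=0 s6=0 s4=0 s1=0 s2=0
t2.Δ0 clk=0 s8=0 s3=0 s0=0 s6=0 s4=0 s1=0 s2=0
t2.Δ1 clk=1 s8=0 s3=0 s0=0 s6=0 s4=0 s1=0 s2=0

yes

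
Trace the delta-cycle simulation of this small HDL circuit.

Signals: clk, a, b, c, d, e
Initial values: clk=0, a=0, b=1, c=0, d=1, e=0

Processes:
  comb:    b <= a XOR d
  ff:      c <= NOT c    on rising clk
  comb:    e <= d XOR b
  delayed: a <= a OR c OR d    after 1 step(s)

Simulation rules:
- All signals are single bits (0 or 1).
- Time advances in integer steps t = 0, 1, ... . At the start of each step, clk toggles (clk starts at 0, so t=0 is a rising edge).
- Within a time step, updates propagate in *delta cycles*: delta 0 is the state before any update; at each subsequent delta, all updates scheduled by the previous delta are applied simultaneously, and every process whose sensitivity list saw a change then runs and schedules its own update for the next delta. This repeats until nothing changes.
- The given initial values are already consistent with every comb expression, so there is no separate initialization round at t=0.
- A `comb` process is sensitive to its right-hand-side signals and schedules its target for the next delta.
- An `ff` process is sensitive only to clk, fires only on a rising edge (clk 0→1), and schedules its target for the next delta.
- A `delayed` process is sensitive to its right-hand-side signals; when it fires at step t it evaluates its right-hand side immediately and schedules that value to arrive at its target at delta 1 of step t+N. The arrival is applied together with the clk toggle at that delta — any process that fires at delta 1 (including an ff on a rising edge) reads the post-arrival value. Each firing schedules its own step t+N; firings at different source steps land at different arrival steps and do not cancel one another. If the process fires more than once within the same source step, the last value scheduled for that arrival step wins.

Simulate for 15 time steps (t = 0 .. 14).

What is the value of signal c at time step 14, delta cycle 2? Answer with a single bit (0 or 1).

t=0 Δ0: c=0 clk=0 b=1 a=0 d=1 e=0
  Δ1: clk:0→1
  Δ2: c:0→1
  (2Δ to stable)
t=1 Δ0: c=1 clk=1 b=1 a=0 d=1 e=0
  Δ1: clk:1→0, a:0→1
  Δ2: b:1→0
  Δ3: e:0→1
  (3Δ to stable)
t=2 Δ0: c=1 clk=0 b=0 a=1 d=1 e=1
  Δ1: clk:0→1
  Δ2: c:1→0
  (2Δ to stable)
t=3 Δ0: c=0 clk=1 b=0 a=1 d=1 e=1
  Δ1: clk:1→0
  (1Δ to stable)
t=4 Δ0: c=0 clk=0 b=0 a=1 d=1 e=1
  Δ1: clk:0→1
  Δ2: c:0→1
  (2Δ to stable)
t=5 Δ0: c=1 clk=1 b=0 a=1 d=1 e=1
  Δ1: clk:1→0
  (1Δ to stable)
t=6 Δ0: c=1 clk=0 b=0 a=1 d=1 e=1
  Δ1: clk:0→1
  Δ2: c:1→0
  (2Δ to stable)
t=7 Δ0: c=0 clk=1 b=0 a=1 d=1 e=1
  Δ1: clk:1→0
  (1Δ to stable)
t=8 Δ0: c=0 clk=0 b=0 a=1 d=1 e=1
  Δ1: clk:0→1
  Δ2: c:0→1
  (2Δ to stable)
t=9 Δ0: c=1 clk=1 b=0 a=1 d=1 e=1
  Δ1: clk:1→0
  (1Δ to stable)
t=10 Δ0: c=1 clk=0 b=0 a=1 d=1 e=1
  Δ1: clk:0→1
  Δ2: c:1→0
  (2Δ to stable)
t=11 Δ0: c=0 clk=1 b=0 a=1 d=1 e=1
  Δ1: clk:1→0
  (1Δ to stable)
t=12 Δ0: c=0 clk=0 b=0 a=1 d=1 e=1
  Δ1: clk:0→1
  Δ2: c:0→1
  (2Δ to stable)
t=13 Δ0: c=1 clk=1 b=0 a=1 d=1 e=1
  Δ1: clk:1→0
  (1Δ to stable)
t=14 Δ0: c=1 clk=0 b=0 a=1 d=1 e=1
  Δ1: clk:0→1
  Δ2: c:1→0
  (2Δ to stable)

0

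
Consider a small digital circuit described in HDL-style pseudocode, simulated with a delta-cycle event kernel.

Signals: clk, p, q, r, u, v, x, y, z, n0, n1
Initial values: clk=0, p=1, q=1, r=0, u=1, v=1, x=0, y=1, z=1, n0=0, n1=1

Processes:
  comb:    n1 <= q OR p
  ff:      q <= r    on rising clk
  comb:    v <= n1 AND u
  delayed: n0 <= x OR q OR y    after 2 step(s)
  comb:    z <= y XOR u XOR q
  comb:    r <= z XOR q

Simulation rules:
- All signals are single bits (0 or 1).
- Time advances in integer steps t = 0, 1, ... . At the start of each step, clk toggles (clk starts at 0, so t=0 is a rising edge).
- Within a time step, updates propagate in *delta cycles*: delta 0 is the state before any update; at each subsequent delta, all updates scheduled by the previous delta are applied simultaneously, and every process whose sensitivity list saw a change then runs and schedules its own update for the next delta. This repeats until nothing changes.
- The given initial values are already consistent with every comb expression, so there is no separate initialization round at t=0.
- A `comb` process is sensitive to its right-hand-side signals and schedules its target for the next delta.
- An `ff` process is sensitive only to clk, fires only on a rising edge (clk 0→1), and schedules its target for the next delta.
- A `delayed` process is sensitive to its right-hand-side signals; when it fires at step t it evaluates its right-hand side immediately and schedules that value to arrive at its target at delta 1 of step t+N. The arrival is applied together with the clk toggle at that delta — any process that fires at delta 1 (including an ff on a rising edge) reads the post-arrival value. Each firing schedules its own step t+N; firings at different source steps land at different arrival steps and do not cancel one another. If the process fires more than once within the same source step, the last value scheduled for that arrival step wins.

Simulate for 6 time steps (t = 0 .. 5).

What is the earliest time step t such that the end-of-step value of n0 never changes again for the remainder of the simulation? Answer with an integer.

t=0 Δ0: q=1 z=1 clk=0 n1=1 v=1 x=0 p=1 u=1 y=1 n0=0 r=0
  Δ1: clk:0→1
  Δ2: q:1→0
  Δ3: z:1→0, r:0→1
  Δ4: r:1→0
  (4Δ to stable)
t=1 Δ0: q=0 z=0 clk=1 n1=1 v=1 x=0 p=1 u=1 y=1 n0=0 r=0
  Δ1: clk:1→0
  (1Δ to stable)
t=2 Δ0: q=0 z=0 clk=0 n1=1 v=1 x=0 p=1 u=1 y=1 n0=0 r=0
  Δ1: clk:0→1, n0:0→1
  (1Δ to stable)
t=3 Δ0: q=0 z=0 clk=1 n1=1 v=1 x=0 p=1 u=1 y=1 n0=1 r=0
  Δ1: clk:1→0
  (1Δ to stable)
t=4 Δ0: q=0 z=0 clk=0 n1=1 v=1 x=0 p=1 u=1 y=1 n0=1 r=0
  Δ1: clk:0→1
  (1Δ to stable)
t=5 Δ0: q=0 z=0 clk=1 n1=1 v=1 x=0 p=1 u=1 y=1 n0=1 r=0
  Δ1: clk:1→0
  (1Δ to stable)

2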